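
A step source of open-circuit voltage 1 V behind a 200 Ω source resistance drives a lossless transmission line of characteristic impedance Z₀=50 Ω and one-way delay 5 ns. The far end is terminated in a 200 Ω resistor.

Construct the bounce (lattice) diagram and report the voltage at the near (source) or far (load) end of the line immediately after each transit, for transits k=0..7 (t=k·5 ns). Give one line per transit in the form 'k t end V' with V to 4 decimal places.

0 0 source 0.2000
1 5 load 0.3200
2 10 source 0.3920
3 15 load 0.4352
4 20 source 0.4611
5 25 load 0.4767
6 30 source 0.4860
7 35 load 0.4916

Γ_L=0.600000, Γ_S=0.600000; launch V₁=1·50/250=0.200000
k=0 src: V=0.2000
k=1 load: inc=0.200000, refl=0.200000·0.600000=0.1200; V=0.000000+0.200000+0.120000=0.3200
k=2 src: inc=0.120000, refl=0.120000·0.600000=0.0720; V=0.200000+0.120000+0.072000=0.3920
k=3 load: inc=0.072000, refl=0.072000·0.600000=0.0432; V=0.320000+0.072000+0.043200=0.4352
k=4 src: inc=0.043200, refl=0.043200·0.600000=0.0259; V=0.392000+0.043200+0.025920=0.4611
k=5 load: inc=0.025920, refl=0.025920·0.600000=0.0156; V=0.435200+0.025920+0.015552=0.4767
k=6 src: inc=0.015552, refl=0.015552·0.600000=0.0093; V=0.461120+0.015552+0.009331=0.4860
k=7 load: inc=0.009331, refl=0.009331·0.600000=0.0056; V=0.476672+0.009331+0.005599=0.4916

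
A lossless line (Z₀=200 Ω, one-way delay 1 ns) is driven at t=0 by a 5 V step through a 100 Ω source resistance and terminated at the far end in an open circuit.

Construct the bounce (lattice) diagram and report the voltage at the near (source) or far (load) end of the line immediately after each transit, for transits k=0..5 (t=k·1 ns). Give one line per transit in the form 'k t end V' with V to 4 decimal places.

Γ_L=1.000000, Γ_S=-0.333333; launch V₁=5·200/300=3.333333
k=0 src: V=3.3333
k=1 load: inc=3.333333, refl=3.333333·1.000000=3.3333; V=0.000000+3.333333+3.333333=6.6667
k=2 src: inc=3.333333, refl=3.333333·-0.333333=-1.1111; V=3.333333+3.333333+-1.111111=5.5556
k=3 load: inc=-1.111111, refl=-1.111111·1.000000=-1.1111; V=6.666667+-1.111111+-1.111111=4.4444
k=4 src: inc=-1.111111, refl=-1.111111·-0.333333=0.3704; V=5.555556+-1.111111+0.370370=4.8148
k=5 load: inc=0.370370, refl=0.370370·1.000000=0.3704; V=4.444444+0.370370+0.370370=5.1852

0 0 source 3.3333
1 1 load 6.6667
2 2 source 5.5556
3 3 load 4.4444
4 4 source 4.8148
5 5 load 5.1852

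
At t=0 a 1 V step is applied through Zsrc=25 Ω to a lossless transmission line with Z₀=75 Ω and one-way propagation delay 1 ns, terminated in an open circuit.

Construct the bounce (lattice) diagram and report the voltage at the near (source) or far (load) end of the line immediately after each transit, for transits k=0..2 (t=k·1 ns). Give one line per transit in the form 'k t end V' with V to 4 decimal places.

0 0 source 0.7500
1 1 load 1.5000
2 2 source 1.1250

Γ_L=1.000000, Γ_S=-0.500000; launch V₁=1·75/100=0.750000
k=0 src: V=0.7500
k=1 load: inc=0.750000, refl=0.750000·1.000000=0.7500; V=0.000000+0.750000+0.750000=1.5000
k=2 src: inc=0.750000, refl=0.750000·-0.500000=-0.3750; V=0.750000+0.750000+-0.375000=1.1250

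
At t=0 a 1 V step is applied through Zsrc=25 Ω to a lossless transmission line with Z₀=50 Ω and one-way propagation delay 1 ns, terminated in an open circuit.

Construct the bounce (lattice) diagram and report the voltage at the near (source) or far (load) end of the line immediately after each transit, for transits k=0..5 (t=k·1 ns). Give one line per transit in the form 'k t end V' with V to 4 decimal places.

Γ_L=1.000000, Γ_S=-0.333333; launch V₁=1·50/75=0.666667
k=0 src: V=0.6667
k=1 load: inc=0.666667, refl=0.666667·1.000000=0.6667; V=0.000000+0.666667+0.666667=1.3333
k=2 src: inc=0.666667, refl=0.666667·-0.333333=-0.2222; V=0.666667+0.666667+-0.222222=1.1111
k=3 load: inc=-0.222222, refl=-0.222222·1.000000=-0.2222; V=1.333333+-0.222222+-0.222222=0.8889
k=4 src: inc=-0.222222, refl=-0.222222·-0.333333=0.0741; V=1.111111+-0.222222+0.074074=0.9630
k=5 load: inc=0.074074, refl=0.074074·1.000000=0.0741; V=0.888889+0.074074+0.074074=1.0370

0 0 source 0.6667
1 1 load 1.3333
2 2 source 1.1111
3 3 load 0.8889
4 4 source 0.9630
5 5 load 1.0370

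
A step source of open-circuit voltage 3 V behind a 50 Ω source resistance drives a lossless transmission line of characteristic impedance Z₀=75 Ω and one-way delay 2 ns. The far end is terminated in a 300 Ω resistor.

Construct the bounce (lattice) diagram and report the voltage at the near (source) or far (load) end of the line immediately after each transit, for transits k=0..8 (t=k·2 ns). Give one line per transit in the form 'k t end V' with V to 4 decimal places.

0 0 source 1.8000
1 2 load 2.8800
2 4 source 2.6640
3 6 load 2.5344
4 8 source 2.5603
5 10 load 2.5759
6 12 source 2.5728
7 14 load 2.5709
8 16 source 2.5713

Γ_L=0.600000, Γ_S=-0.200000; launch V₁=3·75/125=1.800000
k=0 src: V=1.8000
k=1 load: inc=1.800000, refl=1.800000·0.600000=1.0800; V=0.000000+1.800000+1.080000=2.8800
k=2 src: inc=1.080000, refl=1.080000·-0.200000=-0.2160; V=1.800000+1.080000+-0.216000=2.6640
k=3 load: inc=-0.216000, refl=-0.216000·0.600000=-0.1296; V=2.880000+-0.216000+-0.129600=2.5344
k=4 src: inc=-0.129600, refl=-0.129600·-0.200000=0.0259; V=2.664000+-0.129600+0.025920=2.5603
k=5 load: inc=0.025920, refl=0.025920·0.600000=0.0156; V=2.534400+0.025920+0.015552=2.5759
k=6 src: inc=0.015552, refl=0.015552·-0.200000=-0.0031; V=2.560320+0.015552+-0.003110=2.5728
k=7 load: inc=-0.003110, refl=-0.003110·0.600000=-0.0019; V=2.575872+-0.003110+-0.001866=2.5709
k=8 src: inc=-0.001866, refl=-0.001866·-0.200000=0.0004; V=2.572762+-0.001866+0.000373=2.5713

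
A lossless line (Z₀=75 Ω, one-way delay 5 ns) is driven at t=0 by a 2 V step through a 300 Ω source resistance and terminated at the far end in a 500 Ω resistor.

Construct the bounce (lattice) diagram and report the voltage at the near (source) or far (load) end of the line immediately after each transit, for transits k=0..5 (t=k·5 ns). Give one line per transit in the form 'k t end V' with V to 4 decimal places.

Γ_L=0.739130, Γ_S=0.600000; launch V₁=2·75/375=0.400000
k=0 src: V=0.4000
k=1 load: inc=0.400000, refl=0.400000·0.739130=0.2957; V=0.000000+0.400000+0.295652=0.6957
k=2 src: inc=0.295652, refl=0.295652·0.600000=0.1774; V=0.400000+0.295652+0.177391=0.8730
k=3 load: inc=0.177391, refl=0.177391·0.739130=0.1311; V=0.695652+0.177391+0.131115=1.0042
k=4 src: inc=0.131115, refl=0.131115·0.600000=0.0787; V=0.873043+0.131115+0.078669=1.0828
k=5 load: inc=0.078669, refl=0.078669·0.739130=0.0581; V=1.004159+0.078669+0.058147=1.1410

0 0 source 0.4000
1 5 load 0.6957
2 10 source 0.8730
3 15 load 1.0042
4 20 source 1.0828
5 25 load 1.1410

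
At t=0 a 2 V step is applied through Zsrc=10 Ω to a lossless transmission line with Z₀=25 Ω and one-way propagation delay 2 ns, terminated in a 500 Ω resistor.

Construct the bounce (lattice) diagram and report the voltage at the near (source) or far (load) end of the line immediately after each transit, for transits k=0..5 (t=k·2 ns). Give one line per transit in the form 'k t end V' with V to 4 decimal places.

Γ_L=0.904762, Γ_S=-0.428571; launch V₁=2·25/35=1.428571
k=0 src: V=1.4286
k=1 load: inc=1.428571, refl=1.428571·0.904762=1.2925; V=0.000000+1.428571+1.292517=2.7211
k=2 src: inc=1.292517, refl=1.292517·-0.428571=-0.5539; V=1.428571+1.292517+-0.553936=2.1672
k=3 load: inc=-0.553936, refl=-0.553936·0.904762=-0.5012; V=2.721088+-0.553936+-0.501180=1.6660
k=4 src: inc=-0.501180, refl=-0.501180·-0.428571=0.2148; V=2.167153+-0.501180+0.214791=1.8808
k=5 load: inc=0.214791, refl=0.214791·0.904762=0.1943; V=1.665973+0.214791+0.194335=2.0751

0 0 source 1.4286
1 2 load 2.7211
2 4 source 2.1672
3 6 load 1.6660
4 8 source 1.8808
5 10 load 2.0751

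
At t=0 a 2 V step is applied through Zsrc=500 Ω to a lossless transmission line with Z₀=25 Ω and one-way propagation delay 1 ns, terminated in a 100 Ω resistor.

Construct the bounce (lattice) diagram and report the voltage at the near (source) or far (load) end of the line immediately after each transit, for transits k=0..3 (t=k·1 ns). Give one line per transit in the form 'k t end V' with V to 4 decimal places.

0 0 source 0.0952
1 1 load 0.1524
2 2 source 0.2041
3 3 load 0.2351

Γ_L=0.600000, Γ_S=0.904762; launch V₁=2·25/525=0.095238
k=0 src: V=0.0952
k=1 load: inc=0.095238, refl=0.095238·0.600000=0.0571; V=0.000000+0.095238+0.057143=0.1524
k=2 src: inc=0.057143, refl=0.057143·0.904762=0.0517; V=0.095238+0.057143+0.051701=0.2041
k=3 load: inc=0.051701, refl=0.051701·0.600000=0.0310; V=0.152381+0.051701+0.031020=0.2351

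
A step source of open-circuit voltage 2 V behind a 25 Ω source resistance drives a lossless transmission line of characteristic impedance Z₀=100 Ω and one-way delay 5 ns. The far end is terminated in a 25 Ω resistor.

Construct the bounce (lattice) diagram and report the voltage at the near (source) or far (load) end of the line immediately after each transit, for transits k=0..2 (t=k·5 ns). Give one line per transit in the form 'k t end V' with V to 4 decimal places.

Γ_L=-0.600000, Γ_S=-0.600000; launch V₁=2·100/125=1.600000
k=0 src: V=1.6000
k=1 load: inc=1.600000, refl=1.600000·-0.600000=-0.9600; V=0.000000+1.600000+-0.960000=0.6400
k=2 src: inc=-0.960000, refl=-0.960000·-0.600000=0.5760; V=1.600000+-0.960000+0.576000=1.2160

0 0 source 1.6000
1 5 load 0.6400
2 10 source 1.2160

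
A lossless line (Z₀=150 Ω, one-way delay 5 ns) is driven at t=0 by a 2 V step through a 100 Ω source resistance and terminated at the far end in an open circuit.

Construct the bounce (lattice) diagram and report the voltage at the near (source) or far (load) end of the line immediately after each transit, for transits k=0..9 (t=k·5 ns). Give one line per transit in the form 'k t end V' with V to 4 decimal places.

Γ_L=1.000000, Γ_S=-0.200000; launch V₁=2·150/250=1.200000
k=0 src: V=1.2000
k=1 load: inc=1.200000, refl=1.200000·1.000000=1.2000; V=0.000000+1.200000+1.200000=2.4000
k=2 src: inc=1.200000, refl=1.200000·-0.200000=-0.2400; V=1.200000+1.200000+-0.240000=2.1600
k=3 load: inc=-0.240000, refl=-0.240000·1.000000=-0.2400; V=2.400000+-0.240000+-0.240000=1.9200
k=4 src: inc=-0.240000, refl=-0.240000·-0.200000=0.0480; V=2.160000+-0.240000+0.048000=1.9680
k=5 load: inc=0.048000, refl=0.048000·1.000000=0.0480; V=1.920000+0.048000+0.048000=2.0160
k=6 src: inc=0.048000, refl=0.048000·-0.200000=-0.0096; V=1.968000+0.048000+-0.009600=2.0064
k=7 load: inc=-0.009600, refl=-0.009600·1.000000=-0.0096; V=2.016000+-0.009600+-0.009600=1.9968
k=8 src: inc=-0.009600, refl=-0.009600·-0.200000=0.0019; V=2.006400+-0.009600+0.001920=1.9987
k=9 load: inc=0.001920, refl=0.001920·1.000000=0.0019; V=1.996800+0.001920+0.001920=2.0006

0 0 source 1.2000
1 5 load 2.4000
2 10 source 2.1600
3 15 load 1.9200
4 20 source 1.9680
5 25 load 2.0160
6 30 source 2.0064
7 35 load 1.9968
8 40 source 1.9987
9 45 load 2.0006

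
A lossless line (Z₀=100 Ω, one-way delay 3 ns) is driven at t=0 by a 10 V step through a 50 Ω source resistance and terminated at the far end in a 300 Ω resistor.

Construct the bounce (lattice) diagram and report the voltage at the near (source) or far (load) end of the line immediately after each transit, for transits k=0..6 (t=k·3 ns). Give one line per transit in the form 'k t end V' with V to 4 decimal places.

Γ_L=0.500000, Γ_S=-0.333333; launch V₁=10·100/150=6.666667
k=0 src: V=6.6667
k=1 load: inc=6.666667, refl=6.666667·0.500000=3.3333; V=0.000000+6.666667+3.333333=10.0000
k=2 src: inc=3.333333, refl=3.333333·-0.333333=-1.1111; V=6.666667+3.333333+-1.111111=8.8889
k=3 load: inc=-1.111111, refl=-1.111111·0.500000=-0.5556; V=10.000000+-1.111111+-0.555556=8.3333
k=4 src: inc=-0.555556, refl=-0.555556·-0.333333=0.1852; V=8.888889+-0.555556+0.185185=8.5185
k=5 load: inc=0.185185, refl=0.185185·0.500000=0.0926; V=8.333333+0.185185+0.092593=8.6111
k=6 src: inc=0.092593, refl=0.092593·-0.333333=-0.0309; V=8.518519+0.092593+-0.030864=8.5802

0 0 source 6.6667
1 3 load 10.0000
2 6 source 8.8889
3 9 load 8.3333
4 12 source 8.5185
5 15 load 8.6111
6 18 source 8.5802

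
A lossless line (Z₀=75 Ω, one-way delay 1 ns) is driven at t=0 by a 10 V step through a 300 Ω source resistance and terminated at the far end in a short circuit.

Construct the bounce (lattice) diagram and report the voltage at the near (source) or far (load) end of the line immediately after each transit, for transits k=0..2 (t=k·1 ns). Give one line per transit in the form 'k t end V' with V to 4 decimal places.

Γ_L=-1.000000, Γ_S=0.600000; launch V₁=10·75/375=2.000000
k=0 src: V=2.0000
k=1 load: inc=2.000000, refl=2.000000·-1.000000=-2.0000; V=0.000000+2.000000+-2.000000=0.0000
k=2 src: inc=-2.000000, refl=-2.000000·0.600000=-1.2000; V=2.000000+-2.000000+-1.200000=-1.2000

0 0 source 2.0000
1 1 load 0.0000
2 2 source -1.2000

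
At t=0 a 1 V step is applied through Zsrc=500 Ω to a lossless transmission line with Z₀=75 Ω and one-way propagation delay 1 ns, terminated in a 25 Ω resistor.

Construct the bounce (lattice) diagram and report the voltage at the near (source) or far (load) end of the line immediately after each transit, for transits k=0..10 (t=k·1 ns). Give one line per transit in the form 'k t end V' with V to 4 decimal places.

Γ_L=-0.500000, Γ_S=0.739130; launch V₁=1·75/575=0.130435
k=0 src: V=0.1304
k=1 load: inc=0.130435, refl=0.130435·-0.500000=-0.0652; V=0.000000+0.130435+-0.065217=0.0652
k=2 src: inc=-0.065217, refl=-0.065217·0.739130=-0.0482; V=0.130435+-0.065217+-0.048204=0.0170
k=3 load: inc=-0.048204, refl=-0.048204·-0.500000=0.0241; V=0.065217+-0.048204+0.024102=0.0411
k=4 src: inc=0.024102, refl=0.024102·0.739130=0.0178; V=0.017013+0.024102+0.017815=0.0589
k=5 load: inc=0.017815, refl=0.017815·-0.500000=-0.0089; V=0.041115+0.017815+-0.008907=0.0500
k=6 src: inc=-0.008907, refl=-0.008907·0.739130=-0.0066; V=0.058930+-0.008907+-0.006584=0.0434
k=7 load: inc=-0.006584, refl=-0.006584·-0.500000=0.0033; V=0.050023+-0.006584+0.003292=0.0467
k=8 src: inc=0.003292, refl=0.003292·0.739130=0.0024; V=0.043439+0.003292+0.002433=0.0492
k=9 load: inc=0.002433, refl=0.002433·-0.500000=-0.0012; V=0.046731+0.002433+-0.001217=0.0479
k=10 src: inc=-0.001217, refl=-0.001217·0.739130=-0.0009; V=0.049164+-0.001217+-0.000899=0.0470

0 0 source 0.1304
1 1 load 0.0652
2 2 source 0.0170
3 3 load 0.0411
4 4 source 0.0589
5 5 load 0.0500
6 6 source 0.0434
7 7 load 0.0467
8 8 source 0.0492
9 9 load 0.0479
10 10 source 0.0470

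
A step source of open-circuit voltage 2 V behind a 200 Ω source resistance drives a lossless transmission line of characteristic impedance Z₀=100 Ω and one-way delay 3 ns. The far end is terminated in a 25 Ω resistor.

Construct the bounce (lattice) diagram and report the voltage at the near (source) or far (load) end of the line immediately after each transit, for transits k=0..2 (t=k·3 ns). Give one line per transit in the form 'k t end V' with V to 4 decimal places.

Γ_L=-0.600000, Γ_S=0.333333; launch V₁=2·100/300=0.666667
k=0 src: V=0.6667
k=1 load: inc=0.666667, refl=0.666667·-0.600000=-0.4000; V=0.000000+0.666667+-0.400000=0.2667
k=2 src: inc=-0.400000, refl=-0.400000·0.333333=-0.1333; V=0.666667+-0.400000+-0.133333=0.1333

0 0 source 0.6667
1 3 load 0.2667
2 6 source 0.1333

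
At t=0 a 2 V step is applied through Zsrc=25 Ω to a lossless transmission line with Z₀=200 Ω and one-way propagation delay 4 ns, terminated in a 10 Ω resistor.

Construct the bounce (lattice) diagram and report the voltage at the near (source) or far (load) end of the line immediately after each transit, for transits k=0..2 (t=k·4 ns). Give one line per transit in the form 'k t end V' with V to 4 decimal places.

0 0 source 1.7778
1 4 load 0.1693
2 8 source 1.4203

Γ_L=-0.904762, Γ_S=-0.777778; launch V₁=2·200/225=1.777778
k=0 src: V=1.7778
k=1 load: inc=1.777778, refl=1.777778·-0.904762=-1.6085; V=0.000000+1.777778+-1.608466=0.1693
k=2 src: inc=-1.608466, refl=-1.608466·-0.777778=1.2510; V=1.777778+-1.608466+1.251029=1.4203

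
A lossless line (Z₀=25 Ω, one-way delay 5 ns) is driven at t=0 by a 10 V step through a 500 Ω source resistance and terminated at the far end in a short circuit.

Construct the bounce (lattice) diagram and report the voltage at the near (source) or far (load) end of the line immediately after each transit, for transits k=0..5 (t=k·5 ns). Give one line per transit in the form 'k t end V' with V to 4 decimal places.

0 0 source 0.4762
1 5 load 0.0000
2 10 source -0.4308
3 15 load 0.0000
4 20 source 0.3898
5 25 load 0.0000

Γ_L=-1.000000, Γ_S=0.904762; launch V₁=10·25/525=0.476190
k=0 src: V=0.4762
k=1 load: inc=0.476190, refl=0.476190·-1.000000=-0.4762; V=0.000000+0.476190+-0.476190=0.0000
k=2 src: inc=-0.476190, refl=-0.476190·0.904762=-0.4308; V=0.476190+-0.476190+-0.430839=-0.4308
k=3 load: inc=-0.430839, refl=-0.430839·-1.000000=0.4308; V=0.000000+-0.430839+0.430839=0.0000
k=4 src: inc=0.430839, refl=0.430839·0.904762=0.3898; V=-0.430839+0.430839+0.389807=0.3898
k=5 load: inc=0.389807, refl=0.389807·-1.000000=-0.3898; V=0.000000+0.389807+-0.389807=0.0000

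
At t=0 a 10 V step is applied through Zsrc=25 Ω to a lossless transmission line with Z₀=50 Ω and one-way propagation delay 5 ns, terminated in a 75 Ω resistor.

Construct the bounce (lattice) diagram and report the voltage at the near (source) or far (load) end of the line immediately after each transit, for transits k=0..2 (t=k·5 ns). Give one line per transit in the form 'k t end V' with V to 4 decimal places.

0 0 source 6.6667
1 5 load 8.0000
2 10 source 7.5556

Γ_L=0.200000, Γ_S=-0.333333; launch V₁=10·50/75=6.666667
k=0 src: V=6.6667
k=1 load: inc=6.666667, refl=6.666667·0.200000=1.3333; V=0.000000+6.666667+1.333333=8.0000
k=2 src: inc=1.333333, refl=1.333333·-0.333333=-0.4444; V=6.666667+1.333333+-0.444444=7.5556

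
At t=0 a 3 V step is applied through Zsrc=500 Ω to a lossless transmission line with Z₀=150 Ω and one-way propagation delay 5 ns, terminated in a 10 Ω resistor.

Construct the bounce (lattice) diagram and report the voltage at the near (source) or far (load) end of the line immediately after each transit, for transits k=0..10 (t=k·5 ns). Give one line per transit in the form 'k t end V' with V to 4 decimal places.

Γ_L=-0.875000, Γ_S=0.538462; launch V₁=3·150/650=0.692308
k=0 src: V=0.6923
k=1 load: inc=0.692308, refl=0.692308·-0.875000=-0.6058; V=0.000000+0.692308+-0.605769=0.0865
k=2 src: inc=-0.605769, refl=-0.605769·0.538462=-0.3262; V=0.692308+-0.605769+-0.326183=-0.2396
k=3 load: inc=-0.326183, refl=-0.326183·-0.875000=0.2854; V=0.086538+-0.326183+0.285411=0.0458
k=4 src: inc=0.285411, refl=0.285411·0.538462=0.1537; V=-0.239645+0.285411+0.153683=0.1994
k=5 load: inc=0.153683, refl=0.153683·-0.875000=-0.1345; V=0.045766+0.153683+-0.134472=0.0650
k=6 src: inc=-0.134472, refl=-0.134472·0.538462=-0.0724; V=0.199448+-0.134472+-0.072408=-0.0074
k=7 load: inc=-0.072408, refl=-0.072408·-0.875000=0.0634; V=0.064976+-0.072408+0.063357=0.0559
k=8 src: inc=0.063357, refl=0.063357·0.538462=0.0341; V=-0.007432+0.063357+0.034115=0.0900
k=9 load: inc=0.034115, refl=0.034115·-0.875000=-0.0299; V=0.055925+0.034115+-0.029851=0.0602
k=10 src: inc=-0.029851, refl=-0.029851·0.538462=-0.0161; V=0.090040+-0.029851+-0.016074=0.0441

0 0 source 0.6923
1 5 load 0.0865
2 10 source -0.2396
3 15 load 0.0458
4 20 source 0.1994
5 25 load 0.0650
6 30 source -0.0074
7 35 load 0.0559
8 40 source 0.0900
9 45 load 0.0602
10 50 source 0.0441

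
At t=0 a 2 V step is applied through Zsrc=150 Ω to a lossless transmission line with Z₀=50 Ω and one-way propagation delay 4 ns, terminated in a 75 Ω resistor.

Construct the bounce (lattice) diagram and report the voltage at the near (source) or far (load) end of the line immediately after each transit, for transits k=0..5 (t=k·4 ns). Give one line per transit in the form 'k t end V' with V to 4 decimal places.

Γ_L=0.200000, Γ_S=0.500000; launch V₁=2·50/200=0.500000
k=0 src: V=0.5000
k=1 load: inc=0.500000, refl=0.500000·0.200000=0.1000; V=0.000000+0.500000+0.100000=0.6000
k=2 src: inc=0.100000, refl=0.100000·0.500000=0.0500; V=0.500000+0.100000+0.050000=0.6500
k=3 load: inc=0.050000, refl=0.050000·0.200000=0.0100; V=0.600000+0.050000+0.010000=0.6600
k=4 src: inc=0.010000, refl=0.010000·0.500000=0.0050; V=0.650000+0.010000+0.005000=0.6650
k=5 load: inc=0.005000, refl=0.005000·0.200000=0.0010; V=0.660000+0.005000+0.001000=0.6660

0 0 source 0.5000
1 4 load 0.6000
2 8 source 0.6500
3 12 load 0.6600
4 16 source 0.6650
5 20 load 0.6660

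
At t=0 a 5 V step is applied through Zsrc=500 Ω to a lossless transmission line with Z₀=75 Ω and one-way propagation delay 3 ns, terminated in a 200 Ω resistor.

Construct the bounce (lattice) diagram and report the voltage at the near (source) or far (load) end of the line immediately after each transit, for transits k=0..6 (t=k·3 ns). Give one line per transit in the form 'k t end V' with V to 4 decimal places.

Γ_L=0.454545, Γ_S=0.739130; launch V₁=5·75/575=0.652174
k=0 src: V=0.6522
k=1 load: inc=0.652174, refl=0.652174·0.454545=0.2964; V=0.000000+0.652174+0.296443=0.9486
k=2 src: inc=0.296443, refl=0.296443·0.739130=0.2191; V=0.652174+0.296443+0.219110=1.1677
k=3 load: inc=0.219110, refl=0.219110·0.454545=0.0996; V=0.948617+0.219110+0.099595=1.2673
k=4 src: inc=0.099595, refl=0.099595·0.739130=0.0736; V=1.167726+0.099595+0.073614=1.3409
k=5 load: inc=0.073614, refl=0.073614·0.454545=0.0335; V=1.267322+0.073614+0.033461=1.3744
k=6 src: inc=0.033461, refl=0.033461·0.739130=0.0247; V=1.340936+0.033461+0.024732=1.3991

0 0 source 0.6522
1 3 load 0.9486
2 6 source 1.1677
3 9 load 1.2673
4 12 source 1.3409
5 15 load 1.3744
6 18 source 1.3991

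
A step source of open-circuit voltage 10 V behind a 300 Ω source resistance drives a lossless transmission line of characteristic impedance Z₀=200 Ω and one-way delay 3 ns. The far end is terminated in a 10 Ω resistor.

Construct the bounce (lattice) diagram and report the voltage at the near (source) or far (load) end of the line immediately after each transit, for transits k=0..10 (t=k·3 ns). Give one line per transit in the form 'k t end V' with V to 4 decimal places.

0 0 source 4.0000
1 3 load 0.3810
2 6 source -0.3429
3 9 load 0.3120
4 12 source 0.4430
5 15 load 0.3245
6 18 source 0.3008
7 21 load 0.3222
8 24 source 0.3265
9 27 load 0.3226
10 30 source 0.3219

Γ_L=-0.904762, Γ_S=0.200000; launch V₁=10·200/500=4.000000
k=0 src: V=4.0000
k=1 load: inc=4.000000, refl=4.000000·-0.904762=-3.6190; V=0.000000+4.000000+-3.619048=0.3810
k=2 src: inc=-3.619048, refl=-3.619048·0.200000=-0.7238; V=4.000000+-3.619048+-0.723810=-0.3429
k=3 load: inc=-0.723810, refl=-0.723810·-0.904762=0.6549; V=0.380952+-0.723810+0.654875=0.3120
k=4 src: inc=0.654875, refl=0.654875·0.200000=0.1310; V=-0.342857+0.654875+0.130975=0.4430
k=5 load: inc=0.130975, refl=0.130975·-0.904762=-0.1185; V=0.312018+0.130975+-0.118501=0.3245
k=6 src: inc=-0.118501, refl=-0.118501·0.200000=-0.0237; V=0.442993+-0.118501+-0.023700=0.3008
k=7 load: inc=-0.023700, refl=-0.023700·-0.904762=0.0214; V=0.324492+-0.023700+0.021443=0.3222
k=8 src: inc=0.021443, refl=0.021443·0.200000=0.0043; V=0.300792+0.021443+0.004289=0.3265
k=9 load: inc=0.004289, refl=0.004289·-0.904762=-0.0039; V=0.322235+0.004289+-0.003880=0.3226
k=10 src: inc=-0.003880, refl=-0.003880·0.200000=-0.0008; V=0.326523+-0.003880+-0.000776=0.3219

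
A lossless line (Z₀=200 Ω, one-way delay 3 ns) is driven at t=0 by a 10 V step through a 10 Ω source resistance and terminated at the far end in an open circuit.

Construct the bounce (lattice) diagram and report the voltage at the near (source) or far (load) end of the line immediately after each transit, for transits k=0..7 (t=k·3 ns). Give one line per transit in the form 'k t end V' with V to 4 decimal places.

0 0 source 9.5238
1 3 load 19.0476
2 6 source 10.4308
3 9 load 1.8141
4 12 source 9.6102
5 15 load 17.4063
6 18 source 10.3527
7 21 load 3.2990

Γ_L=1.000000, Γ_S=-0.904762; launch V₁=10·200/210=9.523810
k=0 src: V=9.5238
k=1 load: inc=9.523810, refl=9.523810·1.000000=9.5238; V=0.000000+9.523810+9.523810=19.0476
k=2 src: inc=9.523810, refl=9.523810·-0.904762=-8.6168; V=9.523810+9.523810+-8.616780=10.4308
k=3 load: inc=-8.616780, refl=-8.616780·1.000000=-8.6168; V=19.047619+-8.616780+-8.616780=1.8141
k=4 src: inc=-8.616780, refl=-8.616780·-0.904762=7.7961; V=10.430839+-8.616780+7.796134=9.6102
k=5 load: inc=7.796134, refl=7.796134·1.000000=7.7961; V=1.814059+7.796134+7.796134=17.4063
k=6 src: inc=7.796134, refl=7.796134·-0.904762=-7.0536; V=9.610193+7.796134+-7.053645=10.3527
k=7 load: inc=-7.053645, refl=-7.053645·1.000000=-7.0536; V=17.406328+-7.053645+-7.053645=3.2990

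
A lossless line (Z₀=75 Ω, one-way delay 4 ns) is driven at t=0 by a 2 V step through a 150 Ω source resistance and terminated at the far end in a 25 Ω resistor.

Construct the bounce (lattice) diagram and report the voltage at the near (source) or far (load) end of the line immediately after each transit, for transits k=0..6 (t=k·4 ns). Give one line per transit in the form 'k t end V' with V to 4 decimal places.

0 0 source 0.6667
1 4 load 0.3333
2 8 source 0.2222
3 12 load 0.2778
4 16 source 0.2963
5 20 load 0.2870
6 24 source 0.2840

Γ_L=-0.500000, Γ_S=0.333333; launch V₁=2·75/225=0.666667
k=0 src: V=0.6667
k=1 load: inc=0.666667, refl=0.666667·-0.500000=-0.3333; V=0.000000+0.666667+-0.333333=0.3333
k=2 src: inc=-0.333333, refl=-0.333333·0.333333=-0.1111; V=0.666667+-0.333333+-0.111111=0.2222
k=3 load: inc=-0.111111, refl=-0.111111·-0.500000=0.0556; V=0.333333+-0.111111+0.055556=0.2778
k=4 src: inc=0.055556, refl=0.055556·0.333333=0.0185; V=0.222222+0.055556+0.018519=0.2963
k=5 load: inc=0.018519, refl=0.018519·-0.500000=-0.0093; V=0.277778+0.018519+-0.009259=0.2870
k=6 src: inc=-0.009259, refl=-0.009259·0.333333=-0.0031; V=0.296296+-0.009259+-0.003086=0.2840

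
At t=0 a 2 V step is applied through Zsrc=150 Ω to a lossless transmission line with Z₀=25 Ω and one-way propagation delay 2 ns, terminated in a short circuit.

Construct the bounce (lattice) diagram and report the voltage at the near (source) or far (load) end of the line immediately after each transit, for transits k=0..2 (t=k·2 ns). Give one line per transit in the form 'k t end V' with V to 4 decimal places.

0 0 source 0.2857
1 2 load 0.0000
2 4 source -0.2041

Γ_L=-1.000000, Γ_S=0.714286; launch V₁=2·25/175=0.285714
k=0 src: V=0.2857
k=1 load: inc=0.285714, refl=0.285714·-1.000000=-0.2857; V=0.000000+0.285714+-0.285714=0.0000
k=2 src: inc=-0.285714, refl=-0.285714·0.714286=-0.2041; V=0.285714+-0.285714+-0.204082=-0.2041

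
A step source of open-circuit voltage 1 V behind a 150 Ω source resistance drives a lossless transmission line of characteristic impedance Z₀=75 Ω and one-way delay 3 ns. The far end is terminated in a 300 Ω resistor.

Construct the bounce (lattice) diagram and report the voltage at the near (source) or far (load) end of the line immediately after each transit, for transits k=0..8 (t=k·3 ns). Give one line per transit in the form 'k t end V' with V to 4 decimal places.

Γ_L=0.600000, Γ_S=0.333333; launch V₁=1·75/225=0.333333
k=0 src: V=0.3333
k=1 load: inc=0.333333, refl=0.333333·0.600000=0.2000; V=0.000000+0.333333+0.200000=0.5333
k=2 src: inc=0.200000, refl=0.200000·0.333333=0.0667; V=0.333333+0.200000+0.066667=0.6000
k=3 load: inc=0.066667, refl=0.066667·0.600000=0.0400; V=0.533333+0.066667+0.040000=0.6400
k=4 src: inc=0.040000, refl=0.040000·0.333333=0.0133; V=0.600000+0.040000+0.013333=0.6533
k=5 load: inc=0.013333, refl=0.013333·0.600000=0.0080; V=0.640000+0.013333+0.008000=0.6613
k=6 src: inc=0.008000, refl=0.008000·0.333333=0.0027; V=0.653333+0.008000+0.002667=0.6640
k=7 load: inc=0.002667, refl=0.002667·0.600000=0.0016; V=0.661333+0.002667+0.001600=0.6656
k=8 src: inc=0.001600, refl=0.001600·0.333333=0.0005; V=0.664000+0.001600+0.000533=0.6661

0 0 source 0.3333
1 3 load 0.5333
2 6 source 0.6000
3 9 load 0.6400
4 12 source 0.6533
5 15 load 0.6613
6 18 source 0.6640
7 21 load 0.6656
8 24 source 0.6661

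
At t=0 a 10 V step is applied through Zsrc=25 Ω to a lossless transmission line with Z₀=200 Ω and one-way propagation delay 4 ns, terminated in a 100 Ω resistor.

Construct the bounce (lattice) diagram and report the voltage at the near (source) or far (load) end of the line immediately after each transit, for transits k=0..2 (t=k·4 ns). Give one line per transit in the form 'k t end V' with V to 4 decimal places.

0 0 source 8.8889
1 4 load 5.9259
2 8 source 8.2305

Γ_L=-0.333333, Γ_S=-0.777778; launch V₁=10·200/225=8.888889
k=0 src: V=8.8889
k=1 load: inc=8.888889, refl=8.888889·-0.333333=-2.9630; V=0.000000+8.888889+-2.962963=5.9259
k=2 src: inc=-2.962963, refl=-2.962963·-0.777778=2.3045; V=8.888889+-2.962963+2.304527=8.2305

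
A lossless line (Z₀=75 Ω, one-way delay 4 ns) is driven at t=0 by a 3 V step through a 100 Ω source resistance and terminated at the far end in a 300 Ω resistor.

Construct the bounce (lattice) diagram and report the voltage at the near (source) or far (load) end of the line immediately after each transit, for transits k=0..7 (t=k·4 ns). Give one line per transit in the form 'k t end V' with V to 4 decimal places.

Γ_L=0.600000, Γ_S=0.142857; launch V₁=3·75/175=1.285714
k=0 src: V=1.2857
k=1 load: inc=1.285714, refl=1.285714·0.600000=0.7714; V=0.000000+1.285714+0.771429=2.0571
k=2 src: inc=0.771429, refl=0.771429·0.142857=0.1102; V=1.285714+0.771429+0.110204=2.1673
k=3 load: inc=0.110204, refl=0.110204·0.600000=0.0661; V=2.057143+0.110204+0.066122=2.2335
k=4 src: inc=0.066122, refl=0.066122·0.142857=0.0094; V=2.167347+0.066122+0.009446=2.2429
k=5 load: inc=0.009446, refl=0.009446·0.600000=0.0057; V=2.233469+0.009446+0.005668=2.2486
k=6 src: inc=0.005668, refl=0.005668·0.142857=0.0008; V=2.242915+0.005668+0.000810=2.2494
k=7 load: inc=0.000810, refl=0.000810·0.600000=0.0005; V=2.248583+0.000810+0.000486=2.2499

0 0 source 1.2857
1 4 load 2.0571
2 8 source 2.1673
3 12 load 2.2335
4 16 source 2.2429
5 20 load 2.2486
6 24 source 2.2494
7 28 load 2.2499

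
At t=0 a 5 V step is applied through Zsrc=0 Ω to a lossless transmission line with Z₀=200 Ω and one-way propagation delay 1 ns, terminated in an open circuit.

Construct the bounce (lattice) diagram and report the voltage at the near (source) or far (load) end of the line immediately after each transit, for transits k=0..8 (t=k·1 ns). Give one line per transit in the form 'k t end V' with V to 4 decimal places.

0 0 source 5.0000
1 1 load 10.0000
2 2 source 5.0000
3 3 load 0.0000
4 4 source 5.0000
5 5 load 10.0000
6 6 source 5.0000
7 7 load 0.0000
8 8 source 5.0000

Γ_L=1.000000, Γ_S=-1.000000; launch V₁=5·200/200=5.000000
k=0 src: V=5.0000
k=1 load: inc=5.000000, refl=5.000000·1.000000=5.0000; V=0.000000+5.000000+5.000000=10.0000
k=2 src: inc=5.000000, refl=5.000000·-1.000000=-5.0000; V=5.000000+5.000000+-5.000000=5.0000
k=3 load: inc=-5.000000, refl=-5.000000·1.000000=-5.0000; V=10.000000+-5.000000+-5.000000=0.0000
k=4 src: inc=-5.000000, refl=-5.000000·-1.000000=5.0000; V=5.000000+-5.000000+5.000000=5.0000
k=5 load: inc=5.000000, refl=5.000000·1.000000=5.0000; V=0.000000+5.000000+5.000000=10.0000
k=6 src: inc=5.000000, refl=5.000000·-1.000000=-5.0000; V=5.000000+5.000000+-5.000000=5.0000
k=7 load: inc=-5.000000, refl=-5.000000·1.000000=-5.0000; V=10.000000+-5.000000+-5.000000=0.0000
k=8 src: inc=-5.000000, refl=-5.000000·-1.000000=5.0000; V=5.000000+-5.000000+5.000000=5.0000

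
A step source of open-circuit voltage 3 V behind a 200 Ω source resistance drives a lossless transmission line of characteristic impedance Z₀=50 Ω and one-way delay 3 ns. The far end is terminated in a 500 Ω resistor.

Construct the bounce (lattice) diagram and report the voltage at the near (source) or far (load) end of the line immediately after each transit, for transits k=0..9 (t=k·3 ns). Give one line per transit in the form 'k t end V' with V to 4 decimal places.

Γ_L=0.818182, Γ_S=0.600000; launch V₁=3·50/250=0.600000
k=0 src: V=0.6000
k=1 load: inc=0.600000, refl=0.600000·0.818182=0.4909; V=0.000000+0.600000+0.490909=1.0909
k=2 src: inc=0.490909, refl=0.490909·0.600000=0.2945; V=0.600000+0.490909+0.294545=1.3855
k=3 load: inc=0.294545, refl=0.294545·0.818182=0.2410; V=1.090909+0.294545+0.240992=1.6264
k=4 src: inc=0.240992, refl=0.240992·0.600000=0.1446; V=1.385455+0.240992+0.144595=1.7710
k=5 load: inc=0.144595, refl=0.144595·0.818182=0.1183; V=1.626446+0.144595+0.118305=1.8893
k=6 src: inc=0.118305, refl=0.118305·0.600000=0.0710; V=1.771041+0.118305+0.070983=1.9603
k=7 load: inc=0.070983, refl=0.070983·0.818182=0.0581; V=1.889346+0.070983+0.058077=2.0184
k=8 src: inc=0.058077, refl=0.058077·0.600000=0.0348; V=1.960329+0.058077+0.034846=2.0533
k=9 load: inc=0.034846, refl=0.034846·0.818182=0.0285; V=2.018406+0.034846+0.028511=2.0818

0 0 source 0.6000
1 3 load 1.0909
2 6 source 1.3855
3 9 load 1.6264
4 12 source 1.7710
5 15 load 1.8893
6 18 source 1.9603
7 21 load 2.0184
8 24 source 2.0533
9 27 load 2.0818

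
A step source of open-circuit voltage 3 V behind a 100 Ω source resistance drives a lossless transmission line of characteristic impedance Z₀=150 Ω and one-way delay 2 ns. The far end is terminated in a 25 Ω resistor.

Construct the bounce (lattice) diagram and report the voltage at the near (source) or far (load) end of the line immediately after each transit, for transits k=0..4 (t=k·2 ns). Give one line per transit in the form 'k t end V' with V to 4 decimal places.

Γ_L=-0.714286, Γ_S=-0.200000; launch V₁=3·150/250=1.800000
k=0 src: V=1.8000
k=1 load: inc=1.800000, refl=1.800000·-0.714286=-1.2857; V=0.000000+1.800000+-1.285714=0.5143
k=2 src: inc=-1.285714, refl=-1.285714·-0.200000=0.2571; V=1.800000+-1.285714+0.257143=0.7714
k=3 load: inc=0.257143, refl=0.257143·-0.714286=-0.1837; V=0.514286+0.257143+-0.183673=0.5878
k=4 src: inc=-0.183673, refl=-0.183673·-0.200000=0.0367; V=0.771429+-0.183673+0.036735=0.6245

0 0 source 1.8000
1 2 load 0.5143
2 4 source 0.7714
3 6 load 0.5878
4 8 source 0.6245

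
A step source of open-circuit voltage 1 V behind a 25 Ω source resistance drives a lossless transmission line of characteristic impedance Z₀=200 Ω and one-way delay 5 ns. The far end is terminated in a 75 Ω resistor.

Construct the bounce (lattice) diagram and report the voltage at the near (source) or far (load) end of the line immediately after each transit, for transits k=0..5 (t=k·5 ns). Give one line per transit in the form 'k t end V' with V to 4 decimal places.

Γ_L=-0.454545, Γ_S=-0.777778; launch V₁=1·200/225=0.888889
k=0 src: V=0.8889
k=1 load: inc=0.888889, refl=0.888889·-0.454545=-0.4040; V=0.000000+0.888889+-0.404040=0.4848
k=2 src: inc=-0.404040, refl=-0.404040·-0.777778=0.3143; V=0.888889+-0.404040+0.314254=0.7991
k=3 load: inc=0.314254, refl=0.314254·-0.454545=-0.1428; V=0.484848+0.314254+-0.142843=0.6563
k=4 src: inc=-0.142843, refl=-0.142843·-0.777778=0.1111; V=0.799102+-0.142843+0.111100=0.7674
k=5 load: inc=0.111100, refl=0.111100·-0.454545=-0.0505; V=0.656260+0.111100+-0.050500=0.7169

0 0 source 0.8889
1 5 load 0.4848
2 10 source 0.7991
3 15 load 0.6563
4 20 source 0.7674
5 25 load 0.7169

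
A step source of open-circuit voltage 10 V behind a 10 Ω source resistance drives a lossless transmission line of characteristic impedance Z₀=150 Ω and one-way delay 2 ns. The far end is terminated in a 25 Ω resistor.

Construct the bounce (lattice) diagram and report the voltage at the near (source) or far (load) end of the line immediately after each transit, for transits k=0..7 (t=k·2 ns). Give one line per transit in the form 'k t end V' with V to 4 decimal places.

Γ_L=-0.714286, Γ_S=-0.875000; launch V₁=10·150/160=9.375000
k=0 src: V=9.3750
k=1 load: inc=9.375000, refl=9.375000·-0.714286=-6.6964; V=0.000000+9.375000+-6.696429=2.6786
k=2 src: inc=-6.696429, refl=-6.696429·-0.875000=5.8594; V=9.375000+-6.696429+5.859375=8.5379
k=3 load: inc=5.859375, refl=5.859375·-0.714286=-4.1853; V=2.678571+5.859375+-4.185268=4.3527
k=4 src: inc=-4.185268, refl=-4.185268·-0.875000=3.6621; V=8.537946+-4.185268+3.662109=8.0148
k=5 load: inc=3.662109, refl=3.662109·-0.714286=-2.6158; V=4.352679+3.662109+-2.615792=5.3990
k=6 src: inc=-2.615792, refl=-2.615792·-0.875000=2.2888; V=8.014788+-2.615792+2.288818=7.6878
k=7 load: inc=2.288818, refl=2.288818·-0.714286=-1.6349; V=5.398996+2.288818+-1.634870=6.0529

0 0 source 9.3750
1 2 load 2.6786
2 4 source 8.5379
3 6 load 4.3527
4 8 source 8.0148
5 10 load 5.3990
6 12 source 7.6878
7 14 load 6.0529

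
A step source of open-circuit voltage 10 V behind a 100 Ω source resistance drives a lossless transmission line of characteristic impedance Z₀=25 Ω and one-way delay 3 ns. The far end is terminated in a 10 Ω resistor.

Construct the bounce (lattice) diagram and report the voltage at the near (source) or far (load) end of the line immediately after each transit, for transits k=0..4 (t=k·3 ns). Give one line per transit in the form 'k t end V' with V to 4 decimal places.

0 0 source 2.0000
1 3 load 1.1429
2 6 source 0.6286
3 9 load 0.8490
4 12 source 0.9812

Γ_L=-0.428571, Γ_S=0.600000; launch V₁=10·25/125=2.000000
k=0 src: V=2.0000
k=1 load: inc=2.000000, refl=2.000000·-0.428571=-0.8571; V=0.000000+2.000000+-0.857143=1.1429
k=2 src: inc=-0.857143, refl=-0.857143·0.600000=-0.5143; V=2.000000+-0.857143+-0.514286=0.6286
k=3 load: inc=-0.514286, refl=-0.514286·-0.428571=0.2204; V=1.142857+-0.514286+0.220408=0.8490
k=4 src: inc=0.220408, refl=0.220408·0.600000=0.1322; V=0.628571+0.220408+0.132245=0.9812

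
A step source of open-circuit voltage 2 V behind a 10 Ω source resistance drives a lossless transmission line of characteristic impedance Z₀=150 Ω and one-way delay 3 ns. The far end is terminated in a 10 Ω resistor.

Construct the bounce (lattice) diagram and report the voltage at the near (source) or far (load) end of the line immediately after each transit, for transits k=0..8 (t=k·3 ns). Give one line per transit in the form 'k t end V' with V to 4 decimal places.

0 0 source 1.8750
1 3 load 0.2344
2 6 source 1.6699
3 9 load 0.4138
4 12 source 1.5129
5 15 load 0.5512
6 18 source 1.3927
7 21 load 0.6564
8 24 source 1.3007

Γ_L=-0.875000, Γ_S=-0.875000; launch V₁=2·150/160=1.875000
k=0 src: V=1.8750
k=1 load: inc=1.875000, refl=1.875000·-0.875000=-1.6406; V=0.000000+1.875000+-1.640625=0.2344
k=2 src: inc=-1.640625, refl=-1.640625·-0.875000=1.4355; V=1.875000+-1.640625+1.435547=1.6699
k=3 load: inc=1.435547, refl=1.435547·-0.875000=-1.2561; V=0.234375+1.435547+-1.256104=0.4138
k=4 src: inc=-1.256104, refl=-1.256104·-0.875000=1.0991; V=1.669922+-1.256104+1.099091=1.5129
k=5 load: inc=1.099091, refl=1.099091·-0.875000=-0.9617; V=0.413818+1.099091+-0.961704=0.5512
k=6 src: inc=-0.961704, refl=-0.961704·-0.875000=0.8415; V=1.512909+-0.961704+0.841491=1.3927
k=7 load: inc=0.841491, refl=0.841491·-0.875000=-0.7363; V=0.551205+0.841491+-0.736305=0.6564
k=8 src: inc=-0.736305, refl=-0.736305·-0.875000=0.6443; V=1.392696+-0.736305+0.644267=1.3007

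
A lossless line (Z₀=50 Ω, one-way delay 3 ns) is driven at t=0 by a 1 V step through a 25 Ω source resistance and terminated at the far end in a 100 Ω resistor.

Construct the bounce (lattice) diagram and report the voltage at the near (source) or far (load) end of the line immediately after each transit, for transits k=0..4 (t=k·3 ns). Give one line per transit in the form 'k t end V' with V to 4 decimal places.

0 0 source 0.6667
1 3 load 0.8889
2 6 source 0.8148
3 9 load 0.7901
4 12 source 0.7984

Γ_L=0.333333, Γ_S=-0.333333; launch V₁=1·50/75=0.666667
k=0 src: V=0.6667
k=1 load: inc=0.666667, refl=0.666667·0.333333=0.2222; V=0.000000+0.666667+0.222222=0.8889
k=2 src: inc=0.222222, refl=0.222222·-0.333333=-0.0741; V=0.666667+0.222222+-0.074074=0.8148
k=3 load: inc=-0.074074, refl=-0.074074·0.333333=-0.0247; V=0.888889+-0.074074+-0.024691=0.7901
k=4 src: inc=-0.024691, refl=-0.024691·-0.333333=0.0082; V=0.814815+-0.024691+0.008230=0.7984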